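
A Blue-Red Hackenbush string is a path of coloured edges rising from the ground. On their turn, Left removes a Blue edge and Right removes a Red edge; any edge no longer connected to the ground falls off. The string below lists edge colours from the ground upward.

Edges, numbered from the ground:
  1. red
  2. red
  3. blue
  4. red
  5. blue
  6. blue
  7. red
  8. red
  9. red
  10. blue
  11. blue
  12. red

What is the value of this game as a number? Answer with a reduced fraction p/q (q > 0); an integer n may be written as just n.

-1651/1024

Prefix values for red red blue red blue blue red red red blue blue red via {L|R} + simplicity:
g_1 [r]  L=[·]  R=[0]  → -1
g_2 [rr]  L=[·]  R=[-1; 0]  → -2
g_3 [rrb]  L=[-2]  R=[-1; 0]  → -3/2
g_4 [rrbr]  L=[-2]  R=[-3/2; -1; 0]  → -7/4
g_5 [rrbrb]  L=[-2; -7/4]  R=[-3/2; -1; 0]  → -13/8
g_6 [rrbrbb]  L=[-2; -7/4; -13/8]  R=[-3/2; -1; 0]  → -25/16
g_7 [rrbrbbr]  L=[-2; -7/4; -13/8]  R=[-25/16; -3/2; -1; 0]  → -51/32
g_8 [rrbrbbrr]  L=[-2; -7/4; -13/8]  R=[-51/32; -25/16; -3/2; -1; 0]  → -103/64
g_9 [rrbrbbrrr]  L=[-2; -7/4; -13/8]  R=[-103/64; -51/32; -25/16; -3/2; -1; 0]  → -207/128
g_10 [rrbrbbrrrb]  L=[-2; -7/4; -13/8; -207/128]  R=[-103/64; -51/32; -25/16; -3/2; -1; 0]  → -413/256
g_11 [rrbrbbrrrbb]  L=[-2; -7/4; -13/8; -207/128; -413/256]  R=[-103/64; -51/32; -25/16; -3/2; -1; 0]  → -825/512
g_12 [rrbrbbrrrbbr]  L=[-2; -7/4; -13/8; -207/128; -413/256]  R=[-825/512; -103/64; -51/32; -25/16; -3/2; -1; 0]  → -1651/1024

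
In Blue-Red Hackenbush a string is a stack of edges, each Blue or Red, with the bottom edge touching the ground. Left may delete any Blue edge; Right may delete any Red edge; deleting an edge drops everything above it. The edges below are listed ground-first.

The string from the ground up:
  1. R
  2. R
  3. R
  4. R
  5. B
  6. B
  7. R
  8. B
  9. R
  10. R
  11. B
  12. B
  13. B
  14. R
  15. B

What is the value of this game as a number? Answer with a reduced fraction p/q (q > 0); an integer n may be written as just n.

-6853/2048

Build v(s[:k]) for k = 1..15, string s = R R R R B B R B R R B B B R B.
step 1: add R to get R; options L={ · } R={ 0 } → -1
step 2: add R to get RR; options L={ · } R={ -1; 0 } → -2
step 3: add R to get RRR; options L={ · } R={ -2; -1; 0 } → -3
step 4: add R to get RRRR; options L={ · } R={ -3; -2; -1; 0 } → -4
step 5: add B to get RRRRB; options L={ -4 } R={ -3; -2; -1; 0 } → -7/2
step 6: add B to get RRRRBB; options L={ -4; -7/2 } R={ -3; -2; -1; 0 } → -13/4
step 7: add R to get RRRRBBR; options L={ -4; -7/2 } R={ -13/4; -3; -2; -1; 0 } → -27/8
step 8: add B to get RRRRBBRB; options L={ -4; -7/2; -27/8 } R={ -13/4; -3; -2; -1; 0 } → -53/16
step 9: add R to get RRRRBBRBR; options L={ -4; -7/2; -27/8 } R={ -53/16; -13/4; -3; -2; -1; 0 } → -107/32
step 10: add R to get RRRRBBRBRR; options L={ -4; -7/2; -27/8 } R={ -107/32; -53/16; -13/4; -3; -2; -1; 0 } → -215/64
step 11: add B to get RRRRBBRBRRB; options L={ -4; -7/2; -27/8; -215/64 } R={ -107/32; -53/16; -13/4; -3; -2; -1; 0 } → -429/128
step 12: add B to get RRRRBBRBRRBB; options L={ -4; -7/2; -27/8; -215/64; -429/128 } R={ -107/32; -53/16; -13/4; -3; -2; -1; 0 } → -857/256
step 13: add B to get RRRRBBRBRRBBB; options L={ -4; -7/2; -27/8; -215/64; -429/128; -857/256 } R={ -107/32; -53/16; -13/4; -3; -2; -1; 0 } → -1713/512
step 14: add R to get RRRRBBRBRRBBBR; options L={ -4; -7/2; -27/8; -215/64; -429/128; -857/256 } R={ -1713/512; -107/32; -53/16; -13/4; -3; -2; -1; 0 } → -3427/1024
step 15: add B to get RRRRBBRBRRBBBRB; options L={ -4; -7/2; -27/8; -215/64; -429/128; -857/256; -3427/1024 } R={ -1713/512; -107/32; -53/16; -13/4; -3; -2; -1; 0 } → -6853/2048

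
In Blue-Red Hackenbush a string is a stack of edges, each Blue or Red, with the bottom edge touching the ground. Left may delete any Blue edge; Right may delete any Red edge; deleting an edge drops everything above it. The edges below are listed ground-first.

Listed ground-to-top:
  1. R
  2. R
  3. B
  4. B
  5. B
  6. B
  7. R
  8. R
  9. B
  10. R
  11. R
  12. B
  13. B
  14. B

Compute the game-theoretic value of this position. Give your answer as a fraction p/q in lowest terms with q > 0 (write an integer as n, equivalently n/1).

-4529/4096

Recurse on prefixes of the 14-edge string R R B B B B R R B R R B B B:
edge 1 of 14 (R): { (no moves) | 0 } => -1
edge 2 of 14 (R): { (no moves) | -1; 0 } => -2
edge 3 of 14 (B): { -2 | -1; 0 } => -3/2
edge 4 of 14 (B): { -2; -3/2 | -1; 0 } => -5/4
edge 5 of 14 (B): { -2; -3/2; -5/4 | -1; 0 } => -9/8
edge 6 of 14 (B): { -2; -3/2; -5/4; -9/8 | -1; 0 } => -17/16
edge 7 of 14 (R): { -2; -3/2; -5/4; -9/8 | -17/16; -1; 0 } => -35/32
edge 8 of 14 (R): { -2; -3/2; -5/4; -9/8 | -35/32; -17/16; -1; 0 } => -71/64
edge 9 of 14 (B): { -2; -3/2; -5/4; -9/8; -71/64 | -35/32; -17/16; -1; 0 } => -141/128
edge 10 of 14 (R): { -2; -3/2; -5/4; -9/8; -71/64 | -141/128; -35/32; -17/16; -1; 0 } => -283/256
edge 11 of 14 (R): { -2; -3/2; -5/4; -9/8; -71/64 | -283/256; -141/128; -35/32; -17/16; -1; 0 } => -567/512
edge 12 of 14 (B): { -2; -3/2; -5/4; -9/8; -71/64; -567/512 | -283/256; -141/128; -35/32; -17/16; -1; 0 } => -1133/1024
edge 13 of 14 (B): { -2; -3/2; -5/4; -9/8; -71/64; -567/512; -1133/1024 | -283/256; -141/128; -35/32; -17/16; -1; 0 } => -2265/2048
edge 14 of 14 (B): { -2; -3/2; -5/4; -9/8; -71/64; -567/512; -1133/1024; -2265/2048 | -283/256; -141/128; -35/32; -17/16; -1; 0 } => -4529/4096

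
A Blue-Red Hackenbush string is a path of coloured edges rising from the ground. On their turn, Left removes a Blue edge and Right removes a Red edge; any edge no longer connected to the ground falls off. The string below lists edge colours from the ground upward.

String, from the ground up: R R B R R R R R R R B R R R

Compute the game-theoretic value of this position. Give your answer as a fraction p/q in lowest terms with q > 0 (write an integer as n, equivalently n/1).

-8175/4096

1 of 14 · R · max L −∞ · min R 0 → -1
2 of 14 · RR · max L −∞ · min R -1 → -2
3 of 14 · RRB · max L -2 · min R -1 → -3/2
4 of 14 · RRBR · max L -2 · min R -3/2 → -7/4
5 of 14 · RRBRR · max L -2 · min R -7/4 → -15/8
6 of 14 · RRBRRR · max L -2 · min R -15/8 → -31/16
7 of 14 · RRBRRRR · max L -2 · min R -31/16 → -63/32
8 of 14 · RRBRRRRR · max L -2 · min R -63/32 → -127/64
9 of 14 · RRBRRRRRR · max L -2 · min R -127/64 → -255/128
10 of 14 · RRBRRRRRRR · max L -2 · min R -255/128 → -511/256
11 of 14 · RRBRRRRRRRB · max L -511/256 · min R -255/128 → -1021/512
12 of 14 · RRBRRRRRRRBR · max L -511/256 · min R -1021/512 → -2043/1024
13 of 14 · RRBRRRRRRRBRR · max L -511/256 · min R -2043/1024 → -4087/2048
14 of 14 · RRBRRRRRRRBRRR · max L -511/256 · min R -4087/2048 → -8175/4096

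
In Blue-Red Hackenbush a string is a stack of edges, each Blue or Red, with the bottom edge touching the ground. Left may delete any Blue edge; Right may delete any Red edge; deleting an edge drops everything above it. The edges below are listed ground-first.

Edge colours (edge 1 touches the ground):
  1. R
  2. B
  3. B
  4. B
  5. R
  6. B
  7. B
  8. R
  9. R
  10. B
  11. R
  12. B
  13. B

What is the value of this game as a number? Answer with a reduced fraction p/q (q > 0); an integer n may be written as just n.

g(R) = { ∅ | 0 } gives -1
g(RB) = { -1 | 0 } gives -1/2
g(RBB) = { -1 -1/2 | 0 } gives -1/4
g(RBBB) = { -1 -1/2 -1/4 | 0 } gives -1/8
g(RBBBR) = { -1 -1/2 -1/4 | -1/8 0 } gives -3/16
g(RBBBRB) = { -1 -1/2 -1/4 -3/16 | -1/8 0 } gives -5/32
g(RBBBRBB) = { -1 -1/2 -1/4 -3/16 -5/32 | -1/8 0 } gives -9/64
g(RBBBRBBR) = { -1 -1/2 -1/4 -3/16 -5/32 | -9/64 -1/8 0 } gives -19/128
g(RBBBRBBRR) = { -1 -1/2 -1/4 -3/16 -5/32 | -19/128 -9/64 -1/8 0 } gives -39/256
g(RBBBRBBRRB) = { -1 -1/2 -1/4 -3/16 -5/32 -39/256 | -19/128 -9/64 -1/8 0 } gives -77/512
g(RBBBRBBRRBR) = { -1 -1/2 -1/4 -3/16 -5/32 -39/256 | -77/512 -19/128 -9/64 -1/8 0 } gives -155/1024
g(RBBBRBBRRBRB) = { -1 -1/2 -1/4 -3/16 -5/32 -39/256 -155/1024 | -77/512 -19/128 -9/64 -1/8 0 } gives -309/2048
g(RBBBRBBRRBRBB) = { -1 -1/2 -1/4 -3/16 -5/32 -39/256 -155/1024 -309/2048 | -77/512 -19/128 -9/64 -1/8 0 } gives -617/4096

-617/4096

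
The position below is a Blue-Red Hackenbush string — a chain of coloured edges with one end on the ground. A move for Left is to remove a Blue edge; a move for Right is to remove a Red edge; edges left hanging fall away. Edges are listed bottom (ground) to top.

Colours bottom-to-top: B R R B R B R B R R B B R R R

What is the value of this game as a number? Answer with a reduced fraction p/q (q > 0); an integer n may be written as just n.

5425/16384

1 of 15 · B · max L 0 · min R +∞ — 1
2 of 15 · BR · max L 0 · min R 1 — 1/2
3 of 15 · BRR · max L 0 · min R 1/2 — 1/4
4 of 15 · BRRB · max L 1/4 · min R 1/2 — 3/8
5 of 15 · BRRBR · max L 1/4 · min R 3/8 — 5/16
6 of 15 · BRRBRB · max L 5/16 · min R 3/8 — 11/32
7 of 15 · BRRBRBR · max L 5/16 · min R 11/32 — 21/64
8 of 15 · BRRBRBRB · max L 21/64 · min R 11/32 — 43/128
9 of 15 · BRRBRBRBR · max L 21/64 · min R 43/128 — 85/256
10 of 15 · BRRBRBRBRR · max L 21/64 · min R 85/256 — 169/512
11 of 15 · BRRBRBRBRRB · max L 169/512 · min R 85/256 — 339/1024
12 of 15 · BRRBRBRBRRBB · max L 339/1024 · min R 85/256 — 679/2048
13 of 15 · BRRBRBRBRRBBR · max L 339/1024 · min R 679/2048 — 1357/4096
14 of 15 · BRRBRBRBRRBBRR · max L 339/1024 · min R 1357/4096 — 2713/8192
15 of 15 · BRRBRBRBRRBBRRR · max L 339/1024 · min R 2713/8192 — 5425/16384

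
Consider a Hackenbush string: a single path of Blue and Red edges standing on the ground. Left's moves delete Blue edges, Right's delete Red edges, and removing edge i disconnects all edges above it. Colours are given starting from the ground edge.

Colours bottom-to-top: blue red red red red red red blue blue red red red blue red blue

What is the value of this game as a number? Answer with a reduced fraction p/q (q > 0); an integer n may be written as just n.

1 of 15 · b · max L 0 · min R +∞ → 1
2 of 15 · br · max L 0 · min R 1 → 1/2
3 of 15 · brr · max L 0 · min R 1/2 → 1/4
4 of 15 · brrr · max L 0 · min R 1/4 → 1/8
5 of 15 · brrrr · max L 0 · min R 1/8 → 1/16
6 of 15 · brrrrr · max L 0 · min R 1/16 → 1/32
7 of 15 · brrrrrr · max L 0 · min R 1/32 → 1/64
8 of 15 · brrrrrrb · max L 1/64 · min R 1/32 → 3/128
9 of 15 · brrrrrrbb · max L 3/128 · min R 1/32 → 7/256
10 of 15 · brrrrrrbbr · max L 3/128 · min R 7/256 → 13/512
11 of 15 · brrrrrrbbrr · max L 3/128 · min R 13/512 → 25/1024
12 of 15 · brrrrrrbbrrr · max L 3/128 · min R 25/1024 → 49/2048
13 of 15 · brrrrrrbbrrrb · max L 49/2048 · min R 25/1024 → 99/4096
14 of 15 · brrrrrrbbrrrbr · max L 49/2048 · min R 99/4096 → 197/8192
15 of 15 · brrrrrrbbrrrbrb · max L 197/8192 · min R 99/4096 → 395/16384

395/16384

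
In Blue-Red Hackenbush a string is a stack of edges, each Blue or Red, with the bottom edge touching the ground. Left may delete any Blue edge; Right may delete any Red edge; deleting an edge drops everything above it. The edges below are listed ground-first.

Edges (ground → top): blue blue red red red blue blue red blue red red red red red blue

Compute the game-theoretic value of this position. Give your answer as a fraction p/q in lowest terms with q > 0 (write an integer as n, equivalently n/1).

1 of 15 · b · max L 0 · min R +∞ → 1
2 of 15 · bb · max L 1 · min R +∞ → 2
3 of 15 · bbr · max L 1 · min R 2 → 3/2
4 of 15 · bbrr · max L 1 · min R 3/2 → 5/4
5 of 15 · bbrrr · max L 1 · min R 5/4 → 9/8
6 of 15 · bbrrrb · max L 9/8 · min R 5/4 → 19/16
7 of 15 · bbrrrbb · max L 19/16 · min R 5/4 → 39/32
8 of 15 · bbrrrbbr · max L 19/16 · min R 39/32 → 77/64
9 of 15 · bbrrrbbrb · max L 77/64 · min R 39/32 → 155/128
10 of 15 · bbrrrbbrbr · max L 77/64 · min R 155/128 → 309/256
11 of 15 · bbrrrbbrbrr · max L 77/64 · min R 309/256 → 617/512
12 of 15 · bbrrrbbrbrrr · max L 77/64 · min R 617/512 → 1233/1024
13 of 15 · bbrrrbbrbrrrr · max L 77/64 · min R 1233/1024 → 2465/2048
14 of 15 · bbrrrbbrbrrrrr · max L 77/64 · min R 2465/2048 → 4929/4096
15 of 15 · bbrrrbbrbrrrrrb · max L 4929/4096 · min R 2465/2048 → 9859/8192

9859/8192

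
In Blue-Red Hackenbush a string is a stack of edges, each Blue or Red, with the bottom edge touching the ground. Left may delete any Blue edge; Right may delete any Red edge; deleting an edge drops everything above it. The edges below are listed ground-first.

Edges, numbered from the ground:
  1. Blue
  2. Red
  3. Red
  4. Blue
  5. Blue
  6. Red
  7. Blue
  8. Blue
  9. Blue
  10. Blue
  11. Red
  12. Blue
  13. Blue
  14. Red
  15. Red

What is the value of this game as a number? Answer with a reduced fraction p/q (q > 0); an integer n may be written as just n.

7129/16384

step 1: add Blue to get B; options L={ 0 } R={ none } = 1
step 2: add Red to get BR; options L={ 0 } R={ 1 } = 1/2
step 3: add Red to get BRR; options L={ 0 } R={ 1/2, 1 } = 1/4
step 4: add Blue to get BRRB; options L={ 0, 1/4 } R={ 1/2, 1 } = 3/8
step 5: add Blue to get BRRBB; options L={ 0, 1/4, 3/8 } R={ 1/2, 1 } = 7/16
step 6: add Red to get BRRBBR; options L={ 0, 1/4, 3/8 } R={ 7/16, 1/2, 1 } = 13/32
step 7: add Blue to get BRRBBRB; options L={ 0, 1/4, 3/8, 13/32 } R={ 7/16, 1/2, 1 } = 27/64
step 8: add Blue to get BRRBBRBB; options L={ 0, 1/4, 3/8, 13/32, 27/64 } R={ 7/16, 1/2, 1 } = 55/128
step 9: add Blue to get BRRBBRBBB; options L={ 0, 1/4, 3/8, 13/32, 27/64, 55/128 } R={ 7/16, 1/2, 1 } = 111/256
step 10: add Blue to get BRRBBRBBBB; options L={ 0, 1/4, 3/8, 13/32, 27/64, 55/128, 111/256 } R={ 7/16, 1/2, 1 } = 223/512
step 11: add Red to get BRRBBRBBBBR; options L={ 0, 1/4, 3/8, 13/32, 27/64, 55/128, 111/256 } R={ 223/512, 7/16, 1/2, 1 } = 445/1024
step 12: add Blue to get BRRBBRBBBBRB; options L={ 0, 1/4, 3/8, 13/32, 27/64, 55/128, 111/256, 445/1024 } R={ 223/512, 7/16, 1/2, 1 } = 891/2048
step 13: add Blue to get BRRBBRBBBBRBB; options L={ 0, 1/4, 3/8, 13/32, 27/64, 55/128, 111/256, 445/1024, 891/2048 } R={ 223/512, 7/16, 1/2, 1 } = 1783/4096
step 14: add Red to get BRRBBRBBBBRBBR; options L={ 0, 1/4, 3/8, 13/32, 27/64, 55/128, 111/256, 445/1024, 891/2048 } R={ 1783/4096, 223/512, 7/16, 1/2, 1 } = 3565/8192
step 15: add Red to get BRRBBRBBBBRBBRR; options L={ 0, 1/4, 3/8, 13/32, 27/64, 55/128, 111/256, 445/1024, 891/2048 } R={ 3565/8192, 1783/4096, 223/512, 7/16, 1/2, 1 } = 7129/16384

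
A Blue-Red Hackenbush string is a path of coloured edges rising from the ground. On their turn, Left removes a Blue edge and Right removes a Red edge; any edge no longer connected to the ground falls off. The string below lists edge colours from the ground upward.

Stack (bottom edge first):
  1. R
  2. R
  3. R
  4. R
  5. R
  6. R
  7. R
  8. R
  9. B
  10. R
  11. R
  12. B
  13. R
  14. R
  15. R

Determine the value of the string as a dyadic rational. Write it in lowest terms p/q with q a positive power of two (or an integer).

-1007/128

Recurse on prefixes of the 15-edge string R R R R R R R R B R R B R R R:
R: Left {  }, Right { 0 } so simplest -1
RR: Left {  }, Right { -1,0 } so simplest -2
RRR: Left {  }, Right { -2,-1,0 } so simplest -3
RRRR: Left {  }, Right { -3,-2,-1,0 } so simplest -4
RRRRR: Left {  }, Right { -4,-3,-2,-1,0 } so simplest -5
RRRRRR: Left {  }, Right { -5,-4,-3,-2,-1,0 } so simplest -6
RRRRRRR: Left {  }, Right { -6,-5,-4,-3,-2,-1,0 } so simplest -7
RRRRRRRR: Left {  }, Right { -7,-6,-5,-4,-3,-2,-1,0 } so simplest -8
RRRRRRRRB: Left { -8 }, Right { -7,-6,-5,-4,-3,-2,-1,0 } so simplest -15/2
RRRRRRRRBR: Left { -8 }, Right { -15/2,-7,-6,-5,-4,-3,-2,-1,0 } so simplest -31/4
RRRRRRRRBRR: Left { -8 }, Right { -31/4,-15/2,-7,-6,-5,-4,-3,-2,-1,0 } so simplest -63/8
RRRRRRRRBRRB: Left { -8,-63/8 }, Right { -31/4,-15/2,-7,-6,-5,-4,-3,-2,-1,0 } so simplest -125/16
RRRRRRRRBRRBR: Left { -8,-63/8 }, Right { -125/16,-31/4,-15/2,-7,-6,-5,-4,-3,-2,-1,0 } so simplest -251/32
RRRRRRRRBRRBRR: Left { -8,-63/8 }, Right { -251/32,-125/16,-31/4,-15/2,-7,-6,-5,-4,-3,-2,-1,0 } so simplest -503/64
RRRRRRRRBRRBRRR: Left { -8,-63/8 }, Right { -503/64,-251/32,-125/16,-31/4,-15/2,-7,-6,-5,-4,-3,-2,-1,0 } so simplest -1007/128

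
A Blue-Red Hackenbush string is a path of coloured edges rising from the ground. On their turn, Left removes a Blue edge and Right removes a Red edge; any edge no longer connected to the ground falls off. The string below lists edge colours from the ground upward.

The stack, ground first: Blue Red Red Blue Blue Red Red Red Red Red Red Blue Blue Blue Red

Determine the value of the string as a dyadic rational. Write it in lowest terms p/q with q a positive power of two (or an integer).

Build v(s[:k]) for k = 1..15, string s = Blue Red Red Blue Blue Red Red Red Red Red Red Blue Blue Blue Red.
edge 1 of 15 (Blue): { 0 | — } gives 1
edge 2 of 15 (Red): { 0 | 1 } gives 1/2
edge 3 of 15 (Red): { 0 | 1/2,1 } gives 1/4
edge 4 of 15 (Blue): { 0,1/4 | 1/2,1 } gives 3/8
edge 5 of 15 (Blue): { 0,1/4,3/8 | 1/2,1 } gives 7/16
edge 6 of 15 (Red): { 0,1/4,3/8 | 7/16,1/2,1 } gives 13/32
edge 7 of 15 (Red): { 0,1/4,3/8 | 13/32,7/16,1/2,1 } gives 25/64
edge 8 of 15 (Red): { 0,1/4,3/8 | 25/64,13/32,7/16,1/2,1 } gives 49/128
edge 9 of 15 (Red): { 0,1/4,3/8 | 49/128,25/64,13/32,7/16,1/2,1 } gives 97/256
edge 10 of 15 (Red): { 0,1/4,3/8 | 97/256,49/128,25/64,13/32,7/16,1/2,1 } gives 193/512
edge 11 of 15 (Red): { 0,1/4,3/8 | 193/512,97/256,49/128,25/64,13/32,7/16,1/2,1 } gives 385/1024
edge 12 of 15 (Blue): { 0,1/4,3/8,385/1024 | 193/512,97/256,49/128,25/64,13/32,7/16,1/2,1 } gives 771/2048
edge 13 of 15 (Blue): { 0,1/4,3/8,385/1024,771/2048 | 193/512,97/256,49/128,25/64,13/32,7/16,1/2,1 } gives 1543/4096
edge 14 of 15 (Blue): { 0,1/4,3/8,385/1024,771/2048,1543/4096 | 193/512,97/256,49/128,25/64,13/32,7/16,1/2,1 } gives 3087/8192
edge 15 of 15 (Red): { 0,1/4,3/8,385/1024,771/2048,1543/4096 | 3087/8192,193/512,97/256,49/128,25/64,13/32,7/16,1/2,1 } gives 6173/16384

6173/16384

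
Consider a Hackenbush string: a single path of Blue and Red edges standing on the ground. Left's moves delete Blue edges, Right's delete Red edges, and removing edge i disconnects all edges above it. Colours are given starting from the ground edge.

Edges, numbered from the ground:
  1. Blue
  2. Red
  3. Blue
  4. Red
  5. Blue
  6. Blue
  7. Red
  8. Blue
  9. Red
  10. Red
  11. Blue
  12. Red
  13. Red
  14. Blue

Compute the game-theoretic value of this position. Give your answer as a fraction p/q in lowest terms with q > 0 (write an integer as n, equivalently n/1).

5779/8192

1 of 14 · B · max L 0 · min R +∞ = 1
2 of 14 · BR · max L 0 · min R 1 = 1/2
3 of 14 · BRB · max L 1/2 · min R 1 = 3/4
4 of 14 · BRBR · max L 1/2 · min R 3/4 = 5/8
5 of 14 · BRBRB · max L 5/8 · min R 3/4 = 11/16
6 of 14 · BRBRBB · max L 11/16 · min R 3/4 = 23/32
7 of 14 · BRBRBBR · max L 11/16 · min R 23/32 = 45/64
8 of 14 · BRBRBBRB · max L 45/64 · min R 23/32 = 91/128
9 of 14 · BRBRBBRBR · max L 45/64 · min R 91/128 = 181/256
10 of 14 · BRBRBBRBRR · max L 45/64 · min R 181/256 = 361/512
11 of 14 · BRBRBBRBRRB · max L 361/512 · min R 181/256 = 723/1024
12 of 14 · BRBRBBRBRRBR · max L 361/512 · min R 723/1024 = 1445/2048
13 of 14 · BRBRBBRBRRBRR · max L 361/512 · min R 1445/2048 = 2889/4096
14 of 14 · BRBRBBRBRRBRRB · max L 2889/4096 · min R 1445/2048 = 5779/8192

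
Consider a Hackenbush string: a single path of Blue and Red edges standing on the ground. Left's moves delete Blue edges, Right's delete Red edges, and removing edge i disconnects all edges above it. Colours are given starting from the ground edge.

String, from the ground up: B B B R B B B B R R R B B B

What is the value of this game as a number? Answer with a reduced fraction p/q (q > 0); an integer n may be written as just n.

6031/2048

Build value(s[:k]) for k = 1..14, string s = B B B R B B B B R R R B B B.
B: Left { 0 }, Right { ∅ } ⇒ simplest 1
BB: Left { 0; 1 }, Right { ∅ } ⇒ simplest 2
BBB: Left { 0; 1; 2 }, Right { ∅ } ⇒ simplest 3
BBBR: Left { 0; 1; 2 }, Right { 3 } ⇒ simplest 5/2
BBBRB: Left { 0; 1; 2; 5/2 }, Right { 3 } ⇒ simplest 11/4
BBBRBB: Left { 0; 1; 2; 5/2; 11/4 }, Right { 3 } ⇒ simplest 23/8
BBBRBBB: Left { 0; 1; 2; 5/2; 11/4; 23/8 }, Right { 3 } ⇒ simplest 47/16
BBBRBBBB: Left { 0; 1; 2; 5/2; 11/4; 23/8; 47/16 }, Right { 3 } ⇒ simplest 95/32
BBBRBBBBR: Left { 0; 1; 2; 5/2; 11/4; 23/8; 47/16 }, Right { 95/32; 3 } ⇒ simplest 189/64
BBBRBBBBRR: Left { 0; 1; 2; 5/2; 11/4; 23/8; 47/16 }, Right { 189/64; 95/32; 3 } ⇒ simplest 377/128
BBBRBBBBRRR: Left { 0; 1; 2; 5/2; 11/4; 23/8; 47/16 }, Right { 377/128; 189/64; 95/32; 3 } ⇒ simplest 753/256
BBBRBBBBRRRB: Left { 0; 1; 2; 5/2; 11/4; 23/8; 47/16; 753/256 }, Right { 377/128; 189/64; 95/32; 3 } ⇒ simplest 1507/512
BBBRBBBBRRRBB: Left { 0; 1; 2; 5/2; 11/4; 23/8; 47/16; 753/256; 1507/512 }, Right { 377/128; 189/64; 95/32; 3 } ⇒ simplest 3015/1024
BBBRBBBBRRRBBB: Left { 0; 1; 2; 5/2; 11/4; 23/8; 47/16; 753/256; 1507/512; 3015/1024 }, Right { 377/128; 189/64; 95/32; 3 } ⇒ simplest 6031/2048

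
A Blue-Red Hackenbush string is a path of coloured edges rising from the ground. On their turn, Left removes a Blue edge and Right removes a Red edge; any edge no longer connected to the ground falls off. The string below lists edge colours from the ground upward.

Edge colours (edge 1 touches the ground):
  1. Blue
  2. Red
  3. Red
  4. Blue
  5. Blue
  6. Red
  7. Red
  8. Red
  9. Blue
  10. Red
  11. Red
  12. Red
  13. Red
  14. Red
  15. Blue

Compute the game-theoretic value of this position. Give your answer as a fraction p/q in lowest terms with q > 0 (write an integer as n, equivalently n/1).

val_1 [B]  L=[0]  R=[]  => 1
val_2 [BR]  L=[0]  R=[1]  => 1/2
val_3 [BRR]  L=[0]  R=[1/2,1]  => 1/4
val_4 [BRRB]  L=[0,1/4]  R=[1/2,1]  => 3/8
val_5 [BRRBB]  L=[0,1/4,3/8]  R=[1/2,1]  => 7/16
val_6 [BRRBBR]  L=[0,1/4,3/8]  R=[7/16,1/2,1]  => 13/32
val_7 [BRRBBRR]  L=[0,1/4,3/8]  R=[13/32,7/16,1/2,1]  => 25/64
val_8 [BRRBBRRR]  L=[0,1/4,3/8]  R=[25/64,13/32,7/16,1/2,1]  => 49/128
val_9 [BRRBBRRRB]  L=[0,1/4,3/8,49/128]  R=[25/64,13/32,7/16,1/2,1]  => 99/256
val_10 [BRRBBRRRBR]  L=[0,1/4,3/8,49/128]  R=[99/256,25/64,13/32,7/16,1/2,1]  => 197/512
val_11 [BRRBBRRRBRR]  L=[0,1/4,3/8,49/128]  R=[197/512,99/256,25/64,13/32,7/16,1/2,1]  => 393/1024
val_12 [BRRBBRRRBRRR]  L=[0,1/4,3/8,49/128]  R=[393/1024,197/512,99/256,25/64,13/32,7/16,1/2,1]  => 785/2048
val_13 [BRRBBRRRBRRRR]  L=[0,1/4,3/8,49/128]  R=[785/2048,393/1024,197/512,99/256,25/64,13/32,7/16,1/2,1]  => 1569/4096
val_14 [BRRBBRRRBRRRRR]  L=[0,1/4,3/8,49/128]  R=[1569/4096,785/2048,393/1024,197/512,99/256,25/64,13/32,7/16,1/2,1]  => 3137/8192
val_15 [BRRBBRRRBRRRRRB]  L=[0,1/4,3/8,49/128,3137/8192]  R=[1569/4096,785/2048,393/1024,197/512,99/256,25/64,13/32,7/16,1/2,1]  => 6275/16384

6275/16384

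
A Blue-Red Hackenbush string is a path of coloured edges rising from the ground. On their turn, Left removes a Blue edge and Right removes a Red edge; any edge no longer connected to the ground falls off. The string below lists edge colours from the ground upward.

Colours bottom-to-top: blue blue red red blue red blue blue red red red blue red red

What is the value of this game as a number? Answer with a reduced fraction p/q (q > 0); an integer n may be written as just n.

5513/4096

Prefix values for blue blue red red blue red blue blue red red red blue red red via {L|R} + simplicity:
value_1 [b]  L=[0]  R=[·]  so 1
value_2 [bb]  L=[0; 1]  R=[·]  so 2
value_3 [bbr]  L=[0; 1]  R=[2]  so 3/2
value_4 [bbrr]  L=[0; 1]  R=[3/2; 2]  so 5/4
value_5 [bbrrb]  L=[0; 1; 5/4]  R=[3/2; 2]  so 11/8
value_6 [bbrrbr]  L=[0; 1; 5/4]  R=[11/8; 3/2; 2]  so 21/16
value_7 [bbrrbrb]  L=[0; 1; 5/4; 21/16]  R=[11/8; 3/2; 2]  so 43/32
value_8 [bbrrbrbb]  L=[0; 1; 5/4; 21/16; 43/32]  R=[11/8; 3/2; 2]  so 87/64
value_9 [bbrrbrbbr]  L=[0; 1; 5/4; 21/16; 43/32]  R=[87/64; 11/8; 3/2; 2]  so 173/128
value_10 [bbrrbrbbrr]  L=[0; 1; 5/4; 21/16; 43/32]  R=[173/128; 87/64; 11/8; 3/2; 2]  so 345/256
value_11 [bbrrbrbbrrr]  L=[0; 1; 5/4; 21/16; 43/32]  R=[345/256; 173/128; 87/64; 11/8; 3/2; 2]  so 689/512
value_12 [bbrrbrbbrrrb]  L=[0; 1; 5/4; 21/16; 43/32; 689/512]  R=[345/256; 173/128; 87/64; 11/8; 3/2; 2]  so 1379/1024
value_13 [bbrrbrbbrrrbr]  L=[0; 1; 5/4; 21/16; 43/32; 689/512]  R=[1379/1024; 345/256; 173/128; 87/64; 11/8; 3/2; 2]  so 2757/2048
value_14 [bbrrbrbbrrrbrr]  L=[0; 1; 5/4; 21/16; 43/32; 689/512]  R=[2757/2048; 1379/1024; 345/256; 173/128; 87/64; 11/8; 3/2; 2]  so 5513/4096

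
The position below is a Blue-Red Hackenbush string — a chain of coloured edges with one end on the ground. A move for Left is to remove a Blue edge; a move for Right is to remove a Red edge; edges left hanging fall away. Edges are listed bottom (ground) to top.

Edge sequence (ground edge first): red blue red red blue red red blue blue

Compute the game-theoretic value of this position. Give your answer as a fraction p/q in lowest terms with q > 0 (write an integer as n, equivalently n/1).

edge 1 of 9 (red): { — | 0 } — -1
edge 2 of 9 (blue): { -1 | 0 } — -1/2
edge 3 of 9 (red): { -1 | -1/2; 0 } — -3/4
edge 4 of 9 (red): { -1 | -3/4; -1/2; 0 } — -7/8
edge 5 of 9 (blue): { -1; -7/8 | -3/4; -1/2; 0 } — -13/16
edge 6 of 9 (red): { -1; -7/8 | -13/16; -3/4; -1/2; 0 } — -27/32
edge 7 of 9 (red): { -1; -7/8 | -27/32; -13/16; -3/4; -1/2; 0 } — -55/64
edge 8 of 9 (blue): { -1; -7/8; -55/64 | -27/32; -13/16; -3/4; -1/2; 0 } — -109/128
edge 9 of 9 (blue): { -1; -7/8; -55/64; -109/128 | -27/32; -13/16; -3/4; -1/2; 0 } — -217/256

-217/256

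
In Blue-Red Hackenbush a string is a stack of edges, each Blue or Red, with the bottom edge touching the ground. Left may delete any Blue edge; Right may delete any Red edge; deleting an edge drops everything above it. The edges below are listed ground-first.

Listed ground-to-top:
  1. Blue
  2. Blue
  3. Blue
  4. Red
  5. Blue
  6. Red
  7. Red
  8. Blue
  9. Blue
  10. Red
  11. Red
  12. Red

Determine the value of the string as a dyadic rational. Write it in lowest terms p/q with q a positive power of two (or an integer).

1329/512

edge 1 of 12 (Blue): { 0 | · } => 1
edge 2 of 12 (Blue): { 0 1 | · } => 2
edge 3 of 12 (Blue): { 0 1 2 | · } => 3
edge 4 of 12 (Red): { 0 1 2 | 3 } => 5/2
edge 5 of 12 (Blue): { 0 1 2 5/2 | 3 } => 11/4
edge 6 of 12 (Red): { 0 1 2 5/2 | 11/4 3 } => 21/8
edge 7 of 12 (Red): { 0 1 2 5/2 | 21/8 11/4 3 } => 41/16
edge 8 of 12 (Blue): { 0 1 2 5/2 41/16 | 21/8 11/4 3 } => 83/32
edge 9 of 12 (Blue): { 0 1 2 5/2 41/16 83/32 | 21/8 11/4 3 } => 167/64
edge 10 of 12 (Red): { 0 1 2 5/2 41/16 83/32 | 167/64 21/8 11/4 3 } => 333/128
edge 11 of 12 (Red): { 0 1 2 5/2 41/16 83/32 | 333/128 167/64 21/8 11/4 3 } => 665/256
edge 12 of 12 (Red): { 0 1 2 5/2 41/16 83/32 | 665/256 333/128 167/64 21/8 11/4 3 } => 1329/512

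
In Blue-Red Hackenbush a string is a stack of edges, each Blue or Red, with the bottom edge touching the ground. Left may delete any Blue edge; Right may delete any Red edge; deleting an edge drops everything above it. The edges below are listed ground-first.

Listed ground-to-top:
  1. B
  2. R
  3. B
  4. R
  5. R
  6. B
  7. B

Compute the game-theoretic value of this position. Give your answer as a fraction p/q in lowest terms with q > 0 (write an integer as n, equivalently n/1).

39/64

v_1 [B]  L=[0]  R=[·]  ⇒ 1
v_2 [BR]  L=[0]  R=[1]  ⇒ 1/2
v_3 [BRB]  L=[0; 1/2]  R=[1]  ⇒ 3/4
v_4 [BRBR]  L=[0; 1/2]  R=[3/4; 1]  ⇒ 5/8
v_5 [BRBRR]  L=[0; 1/2]  R=[5/8; 3/4; 1]  ⇒ 9/16
v_6 [BRBRRB]  L=[0; 1/2; 9/16]  R=[5/8; 3/4; 1]  ⇒ 19/32
v_7 [BRBRRBB]  L=[0; 1/2; 9/16; 19/32]  R=[5/8; 3/4; 1]  ⇒ 39/64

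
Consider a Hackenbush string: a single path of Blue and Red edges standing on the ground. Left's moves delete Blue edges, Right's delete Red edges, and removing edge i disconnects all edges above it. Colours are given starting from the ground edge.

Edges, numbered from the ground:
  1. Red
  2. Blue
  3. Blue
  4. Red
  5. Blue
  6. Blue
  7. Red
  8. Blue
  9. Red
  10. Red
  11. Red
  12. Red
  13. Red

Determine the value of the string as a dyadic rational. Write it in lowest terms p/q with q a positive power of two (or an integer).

v_1 [R]  L=[∅]  R=[0]  ⇒ -1
v_2 [RB]  L=[-1]  R=[0]  ⇒ -1/2
v_3 [RBB]  L=[-1,-1/2]  R=[0]  ⇒ -1/4
v_4 [RBBR]  L=[-1,-1/2]  R=[-1/4,0]  ⇒ -3/8
v_5 [RBBRB]  L=[-1,-1/2,-3/8]  R=[-1/4,0]  ⇒ -5/16
v_6 [RBBRBB]  L=[-1,-1/2,-3/8,-5/16]  R=[-1/4,0]  ⇒ -9/32
v_7 [RBBRBBR]  L=[-1,-1/2,-3/8,-5/16]  R=[-9/32,-1/4,0]  ⇒ -19/64
v_8 [RBBRBBRB]  L=[-1,-1/2,-3/8,-5/16,-19/64]  R=[-9/32,-1/4,0]  ⇒ -37/128
v_9 [RBBRBBRBR]  L=[-1,-1/2,-3/8,-5/16,-19/64]  R=[-37/128,-9/32,-1/4,0]  ⇒ -75/256
v_10 [RBBRBBRBRR]  L=[-1,-1/2,-3/8,-5/16,-19/64]  R=[-75/256,-37/128,-9/32,-1/4,0]  ⇒ -151/512
v_11 [RBBRBBRBRRR]  L=[-1,-1/2,-3/8,-5/16,-19/64]  R=[-151/512,-75/256,-37/128,-9/32,-1/4,0]  ⇒ -303/1024
v_12 [RBBRBBRBRRRR]  L=[-1,-1/2,-3/8,-5/16,-19/64]  R=[-303/1024,-151/512,-75/256,-37/128,-9/32,-1/4,0]  ⇒ -607/2048
v_13 [RBBRBBRBRRRRR]  L=[-1,-1/2,-3/8,-5/16,-19/64]  R=[-607/2048,-303/1024,-151/512,-75/256,-37/128,-9/32,-1/4,0]  ⇒ -1215/4096

-1215/4096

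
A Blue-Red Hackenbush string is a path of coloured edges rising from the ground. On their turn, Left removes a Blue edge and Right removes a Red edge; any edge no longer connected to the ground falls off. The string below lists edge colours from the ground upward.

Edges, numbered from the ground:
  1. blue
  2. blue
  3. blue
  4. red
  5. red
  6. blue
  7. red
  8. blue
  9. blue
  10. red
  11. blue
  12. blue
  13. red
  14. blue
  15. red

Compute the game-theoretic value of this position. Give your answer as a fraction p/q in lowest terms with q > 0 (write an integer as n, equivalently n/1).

step 1: add blue to get b; options L={ 0 } R={ · } gives 1
step 2: add blue to get bb; options L={ 0, 1 } R={ · } gives 2
step 3: add blue to get bbb; options L={ 0, 1, 2 } R={ · } gives 3
step 4: add red to get bbbr; options L={ 0, 1, 2 } R={ 3 } gives 5/2
step 5: add red to get bbbrr; options L={ 0, 1, 2 } R={ 5/2, 3 } gives 9/4
step 6: add blue to get bbbrrb; options L={ 0, 1, 2, 9/4 } R={ 5/2, 3 } gives 19/8
step 7: add red to get bbbrrbr; options L={ 0, 1, 2, 9/4 } R={ 19/8, 5/2, 3 } gives 37/16
step 8: add blue to get bbbrrbrb; options L={ 0, 1, 2, 9/4, 37/16 } R={ 19/8, 5/2, 3 } gives 75/32
step 9: add blue to get bbbrrbrbb; options L={ 0, 1, 2, 9/4, 37/16, 75/32 } R={ 19/8, 5/2, 3 } gives 151/64
step 10: add red to get bbbrrbrbbr; options L={ 0, 1, 2, 9/4, 37/16, 75/32 } R={ 151/64, 19/8, 5/2, 3 } gives 301/128
step 11: add blue to get bbbrrbrbbrb; options L={ 0, 1, 2, 9/4, 37/16, 75/32, 301/128 } R={ 151/64, 19/8, 5/2, 3 } gives 603/256
step 12: add blue to get bbbrrbrbbrbb; options L={ 0, 1, 2, 9/4, 37/16, 75/32, 301/128, 603/256 } R={ 151/64, 19/8, 5/2, 3 } gives 1207/512
step 13: add red to get bbbrrbrbbrbbr; options L={ 0, 1, 2, 9/4, 37/16, 75/32, 301/128, 603/256 } R={ 1207/512, 151/64, 19/8, 5/2, 3 } gives 2413/1024
step 14: add blue to get bbbrrbrbbrbbrb; options L={ 0, 1, 2, 9/4, 37/16, 75/32, 301/128, 603/256, 2413/1024 } R={ 1207/512, 151/64, 19/8, 5/2, 3 } gives 4827/2048
step 15: add red to get bbbrrbrbbrbbrbr; options L={ 0, 1, 2, 9/4, 37/16, 75/32, 301/128, 603/256, 2413/1024 } R={ 4827/2048, 1207/512, 151/64, 19/8, 5/2, 3 } gives 9653/4096

9653/4096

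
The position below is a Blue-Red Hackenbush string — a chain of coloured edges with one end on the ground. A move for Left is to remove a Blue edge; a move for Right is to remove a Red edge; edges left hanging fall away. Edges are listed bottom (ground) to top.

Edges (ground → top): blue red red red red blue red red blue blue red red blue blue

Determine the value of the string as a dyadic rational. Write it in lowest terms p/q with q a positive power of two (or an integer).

615/8192

1 of 14 · b · max L 0 · min R +∞ — 1
2 of 14 · br · max L 0 · min R 1 — 1/2
3 of 14 · brr · max L 0 · min R 1/2 — 1/4
4 of 14 · brrr · max L 0 · min R 1/4 — 1/8
5 of 14 · brrrr · max L 0 · min R 1/8 — 1/16
6 of 14 · brrrrb · max L 1/16 · min R 1/8 — 3/32
7 of 14 · brrrrbr · max L 1/16 · min R 3/32 — 5/64
8 of 14 · brrrrbrr · max L 1/16 · min R 5/64 — 9/128
9 of 14 · brrrrbrrb · max L 9/128 · min R 5/64 — 19/256
10 of 14 · brrrrbrrbb · max L 19/256 · min R 5/64 — 39/512
11 of 14 · brrrrbrrbbr · max L 19/256 · min R 39/512 — 77/1024
12 of 14 · brrrrbrrbbrr · max L 19/256 · min R 77/1024 — 153/2048
13 of 14 · brrrrbrrbbrrb · max L 153/2048 · min R 77/1024 — 307/4096
14 of 14 · brrrrbrrbbrrbb · max L 307/4096 · min R 77/1024 — 615/8192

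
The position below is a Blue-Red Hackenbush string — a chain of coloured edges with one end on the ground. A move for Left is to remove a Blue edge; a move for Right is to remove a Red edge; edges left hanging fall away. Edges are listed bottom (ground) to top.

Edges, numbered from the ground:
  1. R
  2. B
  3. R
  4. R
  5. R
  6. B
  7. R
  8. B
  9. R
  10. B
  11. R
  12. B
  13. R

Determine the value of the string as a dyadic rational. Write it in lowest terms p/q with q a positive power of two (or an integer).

Build g(s[:k]) for k = 1..13, string s = R B R R R B R B R B R B R.
edge 1 of 13 (R): {  | 0 } — -1
edge 2 of 13 (B): { -1 | 0 } — -1/2
edge 3 of 13 (R): { -1 | -1/2, 0 } — -3/4
edge 4 of 13 (R): { -1 | -3/4, -1/2, 0 } — -7/8
edge 5 of 13 (R): { -1 | -7/8, -3/4, -1/2, 0 } — -15/16
edge 6 of 13 (B): { -1, -15/16 | -7/8, -3/4, -1/2, 0 } — -29/32
edge 7 of 13 (R): { -1, -15/16 | -29/32, -7/8, -3/4, -1/2, 0 } — -59/64
edge 8 of 13 (B): { -1, -15/16, -59/64 | -29/32, -7/8, -3/4, -1/2, 0 } — -117/128
edge 9 of 13 (R): { -1, -15/16, -59/64 | -117/128, -29/32, -7/8, -3/4, -1/2, 0 } — -235/256
edge 10 of 13 (B): { -1, -15/16, -59/64, -235/256 | -117/128, -29/32, -7/8, -3/4, -1/2, 0 } — -469/512
edge 11 of 13 (R): { -1, -15/16, -59/64, -235/256 | -469/512, -117/128, -29/32, -7/8, -3/4, -1/2, 0 } — -939/1024
edge 12 of 13 (B): { -1, -15/16, -59/64, -235/256, -939/1024 | -469/512, -117/128, -29/32, -7/8, -3/4, -1/2, 0 } — -1877/2048
edge 13 of 13 (R): { -1, -15/16, -59/64, -235/256, -939/1024 | -1877/2048, -469/512, -117/128, -29/32, -7/8, -3/4, -1/2, 0 } — -3755/4096

-3755/4096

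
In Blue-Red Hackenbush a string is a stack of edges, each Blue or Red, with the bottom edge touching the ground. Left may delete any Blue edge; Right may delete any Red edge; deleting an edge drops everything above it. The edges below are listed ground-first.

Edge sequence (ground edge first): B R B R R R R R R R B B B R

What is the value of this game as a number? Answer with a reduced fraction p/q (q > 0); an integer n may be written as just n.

Build value(s[:k]) for k = 1..14, string s = B R B R R R R R R R B B B R.
1 of 14 · B · max L 0 · min R +∞ -> 1
2 of 14 · BR · max L 0 · min R 1 -> 1/2
3 of 14 · BRB · max L 1/2 · min R 1 -> 3/4
4 of 14 · BRBR · max L 1/2 · min R 3/4 -> 5/8
5 of 14 · BRBRR · max L 1/2 · min R 5/8 -> 9/16
6 of 14 · BRBRRR · max L 1/2 · min R 9/16 -> 17/32
7 of 14 · BRBRRRR · max L 1/2 · min R 17/32 -> 33/64
8 of 14 · BRBRRRRR · max L 1/2 · min R 33/64 -> 65/128
9 of 14 · BRBRRRRRR · max L 1/2 · min R 65/128 -> 129/256
10 of 14 · BRBRRRRRRR · max L 1/2 · min R 129/256 -> 257/512
11 of 14 · BRBRRRRRRRB · max L 257/512 · min R 129/256 -> 515/1024
12 of 14 · BRBRRRRRRRBB · max L 515/1024 · min R 129/256 -> 1031/2048
13 of 14 · BRBRRRRRRRBBB · max L 1031/2048 · min R 129/256 -> 2063/4096
14 of 14 · BRBRRRRRRRBBBR · max L 1031/2048 · min R 2063/4096 -> 4125/8192

4125/8192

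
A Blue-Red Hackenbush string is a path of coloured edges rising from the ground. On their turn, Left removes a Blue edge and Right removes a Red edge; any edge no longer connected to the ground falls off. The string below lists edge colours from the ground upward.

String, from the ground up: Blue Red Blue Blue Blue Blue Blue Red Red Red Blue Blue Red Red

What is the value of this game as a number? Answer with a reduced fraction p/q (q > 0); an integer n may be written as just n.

7961/8192

1 of 14 · B · max L 0 · min R +∞ gives 1
2 of 14 · BR · max L 0 · min R 1 gives 1/2
3 of 14 · BRB · max L 1/2 · min R 1 gives 3/4
4 of 14 · BRBB · max L 3/4 · min R 1 gives 7/8
5 of 14 · BRBBB · max L 7/8 · min R 1 gives 15/16
6 of 14 · BRBBBB · max L 15/16 · min R 1 gives 31/32
7 of 14 · BRBBBBB · max L 31/32 · min R 1 gives 63/64
8 of 14 · BRBBBBBR · max L 31/32 · min R 63/64 gives 125/128
9 of 14 · BRBBBBBRR · max L 31/32 · min R 125/128 gives 249/256
10 of 14 · BRBBBBBRRR · max L 31/32 · min R 249/256 gives 497/512
11 of 14 · BRBBBBBRRRB · max L 497/512 · min R 249/256 gives 995/1024
12 of 14 · BRBBBBBRRRBB · max L 995/1024 · min R 249/256 gives 1991/2048
13 of 14 · BRBBBBBRRRBBR · max L 995/1024 · min R 1991/2048 gives 3981/4096
14 of 14 · BRBBBBBRRRBBRR · max L 995/1024 · min R 3981/4096 gives 7961/8192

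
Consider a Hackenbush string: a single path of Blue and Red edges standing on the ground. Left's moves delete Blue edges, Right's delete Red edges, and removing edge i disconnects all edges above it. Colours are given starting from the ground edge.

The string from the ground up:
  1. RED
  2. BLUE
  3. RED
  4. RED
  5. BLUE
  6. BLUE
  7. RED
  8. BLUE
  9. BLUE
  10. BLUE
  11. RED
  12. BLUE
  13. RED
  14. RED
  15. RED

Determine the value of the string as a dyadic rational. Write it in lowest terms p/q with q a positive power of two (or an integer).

-12847/16384

Build val(s[:k]) for k = 1..15, string s = RED BLUE RED RED BLUE BLUE RED BLUE BLUE BLUE RED BLUE RED RED RED.
edge 1 of 15 (RED): { — | 0 } = -1
edge 2 of 15 (BLUE): { -1 | 0 } = -1/2
edge 3 of 15 (RED): { -1 | -1/2, 0 } = -3/4
edge 4 of 15 (RED): { -1 | -3/4, -1/2, 0 } = -7/8
edge 5 of 15 (BLUE): { -1, -7/8 | -3/4, -1/2, 0 } = -13/16
edge 6 of 15 (BLUE): { -1, -7/8, -13/16 | -3/4, -1/2, 0 } = -25/32
edge 7 of 15 (RED): { -1, -7/8, -13/16 | -25/32, -3/4, -1/2, 0 } = -51/64
edge 8 of 15 (BLUE): { -1, -7/8, -13/16, -51/64 | -25/32, -3/4, -1/2, 0 } = -101/128
edge 9 of 15 (BLUE): { -1, -7/8, -13/16, -51/64, -101/128 | -25/32, -3/4, -1/2, 0 } = -201/256
edge 10 of 15 (BLUE): { -1, -7/8, -13/16, -51/64, -101/128, -201/256 | -25/32, -3/4, -1/2, 0 } = -401/512
edge 11 of 15 (RED): { -1, -7/8, -13/16, -51/64, -101/128, -201/256 | -401/512, -25/32, -3/4, -1/2, 0 } = -803/1024
edge 12 of 15 (BLUE): { -1, -7/8, -13/16, -51/64, -101/128, -201/256, -803/1024 | -401/512, -25/32, -3/4, -1/2, 0 } = -1605/2048
edge 13 of 15 (RED): { -1, -7/8, -13/16, -51/64, -101/128, -201/256, -803/1024 | -1605/2048, -401/512, -25/32, -3/4, -1/2, 0 } = -3211/4096
edge 14 of 15 (RED): { -1, -7/8, -13/16, -51/64, -101/128, -201/256, -803/1024 | -3211/4096, -1605/2048, -401/512, -25/32, -3/4, -1/2, 0 } = -6423/8192
edge 15 of 15 (RED): { -1, -7/8, -13/16, -51/64, -101/128, -201/256, -803/1024 | -6423/8192, -3211/4096, -1605/2048, -401/512, -25/32, -3/4, -1/2, 0 } = -12847/16384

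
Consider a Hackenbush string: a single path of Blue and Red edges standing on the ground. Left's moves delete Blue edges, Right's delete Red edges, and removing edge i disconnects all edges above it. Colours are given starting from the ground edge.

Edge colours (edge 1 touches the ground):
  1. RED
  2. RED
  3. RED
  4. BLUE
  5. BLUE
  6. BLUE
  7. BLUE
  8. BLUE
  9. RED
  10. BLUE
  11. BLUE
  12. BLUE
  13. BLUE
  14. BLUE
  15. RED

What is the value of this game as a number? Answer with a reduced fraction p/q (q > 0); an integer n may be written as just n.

-8323/4096

Recurse on prefixes of the 15-edge string RED RED RED BLUE BLUE BLUE BLUE BLUE RED BLUE BLUE BLUE BLUE BLUE RED:
edge 1 of 15 (RED): { — | 0 } gives -1
edge 2 of 15 (RED): { — | -1,0 } gives -2
edge 3 of 15 (RED): { — | -2,-1,0 } gives -3
edge 4 of 15 (BLUE): { -3 | -2,-1,0 } gives -5/2
edge 5 of 15 (BLUE): { -3,-5/2 | -2,-1,0 } gives -9/4
edge 6 of 15 (BLUE): { -3,-5/2,-9/4 | -2,-1,0 } gives -17/8
edge 7 of 15 (BLUE): { -3,-5/2,-9/4,-17/8 | -2,-1,0 } gives -33/16
edge 8 of 15 (BLUE): { -3,-5/2,-9/4,-17/8,-33/16 | -2,-1,0 } gives -65/32
edge 9 of 15 (RED): { -3,-5/2,-9/4,-17/8,-33/16 | -65/32,-2,-1,0 } gives -131/64
edge 10 of 15 (BLUE): { -3,-5/2,-9/4,-17/8,-33/16,-131/64 | -65/32,-2,-1,0 } gives -261/128
edge 11 of 15 (BLUE): { -3,-5/2,-9/4,-17/8,-33/16,-131/64,-261/128 | -65/32,-2,-1,0 } gives -521/256
edge 12 of 15 (BLUE): { -3,-5/2,-9/4,-17/8,-33/16,-131/64,-261/128,-521/256 | -65/32,-2,-1,0 } gives -1041/512
edge 13 of 15 (BLUE): { -3,-5/2,-9/4,-17/8,-33/16,-131/64,-261/128,-521/256,-1041/512 | -65/32,-2,-1,0 } gives -2081/1024
edge 14 of 15 (BLUE): { -3,-5/2,-9/4,-17/8,-33/16,-131/64,-261/128,-521/256,-1041/512,-2081/1024 | -65/32,-2,-1,0 } gives -4161/2048
edge 15 of 15 (RED): { -3,-5/2,-9/4,-17/8,-33/16,-131/64,-261/128,-521/256,-1041/512,-2081/1024 | -4161/2048,-65/32,-2,-1,0 } gives -8323/4096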